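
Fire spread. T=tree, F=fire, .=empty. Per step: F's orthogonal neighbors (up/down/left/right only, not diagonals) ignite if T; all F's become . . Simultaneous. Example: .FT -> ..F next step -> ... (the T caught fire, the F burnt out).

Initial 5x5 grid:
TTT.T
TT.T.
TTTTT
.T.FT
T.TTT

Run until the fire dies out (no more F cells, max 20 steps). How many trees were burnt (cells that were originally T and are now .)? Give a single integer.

Answer: 16

Derivation:
Step 1: +3 fires, +1 burnt (F count now 3)
Step 2: +5 fires, +3 burnt (F count now 5)
Step 3: +1 fires, +5 burnt (F count now 1)
Step 4: +3 fires, +1 burnt (F count now 3)
Step 5: +2 fires, +3 burnt (F count now 2)
Step 6: +2 fires, +2 burnt (F count now 2)
Step 7: +0 fires, +2 burnt (F count now 0)
Fire out after step 7
Initially T: 18, now '.': 23
Total burnt (originally-T cells now '.'): 16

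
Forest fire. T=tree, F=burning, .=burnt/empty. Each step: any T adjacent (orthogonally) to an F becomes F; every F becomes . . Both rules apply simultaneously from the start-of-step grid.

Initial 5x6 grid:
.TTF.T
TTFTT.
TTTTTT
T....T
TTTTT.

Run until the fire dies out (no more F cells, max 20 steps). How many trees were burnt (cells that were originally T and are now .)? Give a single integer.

Answer: 19

Derivation:
Step 1: +4 fires, +2 burnt (F count now 4)
Step 2: +5 fires, +4 burnt (F count now 5)
Step 3: +2 fires, +5 burnt (F count now 2)
Step 4: +2 fires, +2 burnt (F count now 2)
Step 5: +2 fires, +2 burnt (F count now 2)
Step 6: +1 fires, +2 burnt (F count now 1)
Step 7: +1 fires, +1 burnt (F count now 1)
Step 8: +1 fires, +1 burnt (F count now 1)
Step 9: +1 fires, +1 burnt (F count now 1)
Step 10: +0 fires, +1 burnt (F count now 0)
Fire out after step 10
Initially T: 20, now '.': 29
Total burnt (originally-T cells now '.'): 19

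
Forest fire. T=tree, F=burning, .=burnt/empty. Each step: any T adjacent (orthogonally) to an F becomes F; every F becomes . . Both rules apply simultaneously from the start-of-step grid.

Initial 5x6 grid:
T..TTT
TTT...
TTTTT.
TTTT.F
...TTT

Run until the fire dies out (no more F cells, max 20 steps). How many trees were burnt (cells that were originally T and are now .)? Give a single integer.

Answer: 16

Derivation:
Step 1: +1 fires, +1 burnt (F count now 1)
Step 2: +1 fires, +1 burnt (F count now 1)
Step 3: +1 fires, +1 burnt (F count now 1)
Step 4: +1 fires, +1 burnt (F count now 1)
Step 5: +2 fires, +1 burnt (F count now 2)
Step 6: +3 fires, +2 burnt (F count now 3)
Step 7: +3 fires, +3 burnt (F count now 3)
Step 8: +2 fires, +3 burnt (F count now 2)
Step 9: +1 fires, +2 burnt (F count now 1)
Step 10: +1 fires, +1 burnt (F count now 1)
Step 11: +0 fires, +1 burnt (F count now 0)
Fire out after step 11
Initially T: 19, now '.': 27
Total burnt (originally-T cells now '.'): 16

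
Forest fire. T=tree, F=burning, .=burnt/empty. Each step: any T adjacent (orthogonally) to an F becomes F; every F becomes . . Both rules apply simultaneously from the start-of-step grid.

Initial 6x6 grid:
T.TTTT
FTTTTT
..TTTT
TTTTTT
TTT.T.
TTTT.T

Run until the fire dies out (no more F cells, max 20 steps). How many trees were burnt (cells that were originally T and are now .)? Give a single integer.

Step 1: +2 fires, +1 burnt (F count now 2)
Step 2: +1 fires, +2 burnt (F count now 1)
Step 3: +3 fires, +1 burnt (F count now 3)
Step 4: +4 fires, +3 burnt (F count now 4)
Step 5: +6 fires, +4 burnt (F count now 6)
Step 6: +6 fires, +6 burnt (F count now 6)
Step 7: +5 fires, +6 burnt (F count now 5)
Step 8: +1 fires, +5 burnt (F count now 1)
Step 9: +0 fires, +1 burnt (F count now 0)
Fire out after step 9
Initially T: 29, now '.': 35
Total burnt (originally-T cells now '.'): 28

Answer: 28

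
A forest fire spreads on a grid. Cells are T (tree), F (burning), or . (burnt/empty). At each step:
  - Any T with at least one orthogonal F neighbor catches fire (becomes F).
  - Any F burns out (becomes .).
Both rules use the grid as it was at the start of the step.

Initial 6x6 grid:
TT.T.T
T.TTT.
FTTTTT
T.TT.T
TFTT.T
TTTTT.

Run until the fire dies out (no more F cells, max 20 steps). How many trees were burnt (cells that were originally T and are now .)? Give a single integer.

Answer: 25

Derivation:
Step 1: +6 fires, +2 burnt (F count now 6)
Step 2: +6 fires, +6 burnt (F count now 6)
Step 3: +5 fires, +6 burnt (F count now 5)
Step 4: +3 fires, +5 burnt (F count now 3)
Step 5: +3 fires, +3 burnt (F count now 3)
Step 6: +1 fires, +3 burnt (F count now 1)
Step 7: +1 fires, +1 burnt (F count now 1)
Step 8: +0 fires, +1 burnt (F count now 0)
Fire out after step 8
Initially T: 26, now '.': 35
Total burnt (originally-T cells now '.'): 25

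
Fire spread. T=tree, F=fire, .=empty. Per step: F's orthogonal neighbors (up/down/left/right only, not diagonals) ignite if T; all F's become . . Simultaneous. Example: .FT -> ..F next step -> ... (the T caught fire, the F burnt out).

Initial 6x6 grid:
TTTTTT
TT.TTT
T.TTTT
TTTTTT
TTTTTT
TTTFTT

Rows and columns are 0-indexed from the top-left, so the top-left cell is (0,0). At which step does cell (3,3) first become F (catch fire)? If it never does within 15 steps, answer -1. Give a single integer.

Step 1: cell (3,3)='T' (+3 fires, +1 burnt)
Step 2: cell (3,3)='F' (+5 fires, +3 burnt)
  -> target ignites at step 2
Step 3: cell (3,3)='.' (+6 fires, +5 burnt)
Step 4: cell (3,3)='.' (+6 fires, +6 burnt)
Step 5: cell (3,3)='.' (+4 fires, +6 burnt)
Step 6: cell (3,3)='.' (+4 fires, +4 burnt)
Step 7: cell (3,3)='.' (+3 fires, +4 burnt)
Step 8: cell (3,3)='.' (+2 fires, +3 burnt)
Step 9: cell (3,3)='.' (+0 fires, +2 burnt)
  fire out at step 9

2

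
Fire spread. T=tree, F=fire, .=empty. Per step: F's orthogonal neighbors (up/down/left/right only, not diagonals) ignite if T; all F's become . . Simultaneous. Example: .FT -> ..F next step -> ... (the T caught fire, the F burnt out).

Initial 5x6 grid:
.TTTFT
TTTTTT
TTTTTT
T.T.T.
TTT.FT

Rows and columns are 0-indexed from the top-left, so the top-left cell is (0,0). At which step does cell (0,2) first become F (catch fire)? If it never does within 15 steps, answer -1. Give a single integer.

Step 1: cell (0,2)='T' (+5 fires, +2 burnt)
Step 2: cell (0,2)='F' (+4 fires, +5 burnt)
  -> target ignites at step 2
Step 3: cell (0,2)='.' (+4 fires, +4 burnt)
Step 4: cell (0,2)='.' (+2 fires, +4 burnt)
Step 5: cell (0,2)='.' (+3 fires, +2 burnt)
Step 6: cell (0,2)='.' (+2 fires, +3 burnt)
Step 7: cell (0,2)='.' (+2 fires, +2 burnt)
Step 8: cell (0,2)='.' (+1 fires, +2 burnt)
Step 9: cell (0,2)='.' (+0 fires, +1 burnt)
  fire out at step 9

2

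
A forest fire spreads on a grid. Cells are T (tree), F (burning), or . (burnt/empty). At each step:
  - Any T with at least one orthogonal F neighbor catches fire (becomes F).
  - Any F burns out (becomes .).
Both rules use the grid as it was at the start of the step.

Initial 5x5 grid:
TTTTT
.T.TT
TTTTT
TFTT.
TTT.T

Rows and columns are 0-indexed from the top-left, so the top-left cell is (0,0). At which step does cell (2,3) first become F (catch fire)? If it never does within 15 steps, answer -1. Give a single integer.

Step 1: cell (2,3)='T' (+4 fires, +1 burnt)
Step 2: cell (2,3)='T' (+6 fires, +4 burnt)
Step 3: cell (2,3)='F' (+2 fires, +6 burnt)
  -> target ignites at step 3
Step 4: cell (2,3)='.' (+4 fires, +2 burnt)
Step 5: cell (2,3)='.' (+2 fires, +4 burnt)
Step 6: cell (2,3)='.' (+1 fires, +2 burnt)
Step 7: cell (2,3)='.' (+0 fires, +1 burnt)
  fire out at step 7

3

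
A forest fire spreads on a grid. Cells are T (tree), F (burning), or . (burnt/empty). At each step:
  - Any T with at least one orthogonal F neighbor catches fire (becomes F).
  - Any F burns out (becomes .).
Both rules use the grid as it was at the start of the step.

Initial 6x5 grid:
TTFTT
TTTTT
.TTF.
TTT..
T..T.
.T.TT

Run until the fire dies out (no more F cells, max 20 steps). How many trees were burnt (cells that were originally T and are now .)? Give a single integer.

Answer: 15

Derivation:
Step 1: +5 fires, +2 burnt (F count now 5)
Step 2: +6 fires, +5 burnt (F count now 6)
Step 3: +2 fires, +6 burnt (F count now 2)
Step 4: +1 fires, +2 burnt (F count now 1)
Step 5: +1 fires, +1 burnt (F count now 1)
Step 6: +0 fires, +1 burnt (F count now 0)
Fire out after step 6
Initially T: 19, now '.': 26
Total burnt (originally-T cells now '.'): 15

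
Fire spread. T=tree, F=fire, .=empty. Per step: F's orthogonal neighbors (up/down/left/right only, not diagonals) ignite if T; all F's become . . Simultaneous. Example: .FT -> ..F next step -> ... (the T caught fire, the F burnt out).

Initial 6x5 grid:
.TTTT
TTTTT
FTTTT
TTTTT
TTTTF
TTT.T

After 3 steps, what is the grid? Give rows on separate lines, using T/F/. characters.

Step 1: 6 trees catch fire, 2 burn out
  .TTTT
  FTTTT
  .FTTT
  FTTTF
  TTTF.
  TTT.F
Step 2: 7 trees catch fire, 6 burn out
  .TTTT
  .FTTT
  ..FTF
  .FTF.
  FTF..
  TTT..
Step 3: 8 trees catch fire, 7 burn out
  .FTTT
  ..FTF
  ...F.
  ..F..
  .F...
  FTF..

.FTTT
..FTF
...F.
..F..
.F...
FTF..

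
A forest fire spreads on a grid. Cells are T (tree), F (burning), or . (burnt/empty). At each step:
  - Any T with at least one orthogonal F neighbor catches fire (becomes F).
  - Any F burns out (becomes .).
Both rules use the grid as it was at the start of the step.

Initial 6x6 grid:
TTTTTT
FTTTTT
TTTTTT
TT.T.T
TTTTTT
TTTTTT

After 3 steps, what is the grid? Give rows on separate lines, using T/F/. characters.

Step 1: 3 trees catch fire, 1 burn out
  FTTTTT
  .FTTTT
  FTTTTT
  TT.T.T
  TTTTTT
  TTTTTT
Step 2: 4 trees catch fire, 3 burn out
  .FTTTT
  ..FTTT
  .FTTTT
  FT.T.T
  TTTTTT
  TTTTTT
Step 3: 5 trees catch fire, 4 burn out
  ..FTTT
  ...FTT
  ..FTTT
  .F.T.T
  FTTTTT
  TTTTTT

..FTTT
...FTT
..FTTT
.F.T.T
FTTTTT
TTTTTT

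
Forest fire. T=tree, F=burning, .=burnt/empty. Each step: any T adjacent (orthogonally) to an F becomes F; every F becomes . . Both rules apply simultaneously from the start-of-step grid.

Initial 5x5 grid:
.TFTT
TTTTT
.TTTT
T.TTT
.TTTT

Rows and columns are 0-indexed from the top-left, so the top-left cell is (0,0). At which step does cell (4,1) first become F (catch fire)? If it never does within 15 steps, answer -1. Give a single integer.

Step 1: cell (4,1)='T' (+3 fires, +1 burnt)
Step 2: cell (4,1)='T' (+4 fires, +3 burnt)
Step 3: cell (4,1)='T' (+5 fires, +4 burnt)
Step 4: cell (4,1)='T' (+3 fires, +5 burnt)
Step 5: cell (4,1)='F' (+3 fires, +3 burnt)
  -> target ignites at step 5
Step 6: cell (4,1)='.' (+1 fires, +3 burnt)
Step 7: cell (4,1)='.' (+0 fires, +1 burnt)
  fire out at step 7

5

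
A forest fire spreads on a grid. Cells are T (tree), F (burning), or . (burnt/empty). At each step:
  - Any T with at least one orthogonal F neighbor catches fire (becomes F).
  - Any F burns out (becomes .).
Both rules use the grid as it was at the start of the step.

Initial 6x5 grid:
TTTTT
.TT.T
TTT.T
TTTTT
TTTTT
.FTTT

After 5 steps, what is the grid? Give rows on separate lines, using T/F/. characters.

Step 1: 2 trees catch fire, 1 burn out
  TTTTT
  .TT.T
  TTT.T
  TTTTT
  TFTTT
  ..FTT
Step 2: 4 trees catch fire, 2 burn out
  TTTTT
  .TT.T
  TTT.T
  TFTTT
  F.FTT
  ...FT
Step 3: 5 trees catch fire, 4 burn out
  TTTTT
  .TT.T
  TFT.T
  F.FTT
  ...FT
  ....F
Step 4: 5 trees catch fire, 5 burn out
  TTTTT
  .FT.T
  F.F.T
  ...FT
  ....F
  .....
Step 5: 3 trees catch fire, 5 burn out
  TFTTT
  ..F.T
  ....T
  ....F
  .....
  .....

TFTTT
..F.T
....T
....F
.....
.....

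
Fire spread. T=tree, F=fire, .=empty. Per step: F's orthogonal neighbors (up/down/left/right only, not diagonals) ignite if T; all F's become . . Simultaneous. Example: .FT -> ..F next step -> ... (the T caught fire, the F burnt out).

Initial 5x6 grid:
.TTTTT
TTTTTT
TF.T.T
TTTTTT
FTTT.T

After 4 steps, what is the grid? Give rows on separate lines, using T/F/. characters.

Step 1: 5 trees catch fire, 2 burn out
  .TTTTT
  TFTTTT
  F..T.T
  FFTTTT
  .FTT.T
Step 2: 5 trees catch fire, 5 burn out
  .FTTTT
  F.FTTT
  ...T.T
  ..FTTT
  ..FT.T
Step 3: 4 trees catch fire, 5 burn out
  ..FTTT
  ...FTT
  ...T.T
  ...FTT
  ...F.T
Step 4: 4 trees catch fire, 4 burn out
  ...FTT
  ....FT
  ...F.T
  ....FT
  .....T

...FTT
....FT
...F.T
....FT
.....T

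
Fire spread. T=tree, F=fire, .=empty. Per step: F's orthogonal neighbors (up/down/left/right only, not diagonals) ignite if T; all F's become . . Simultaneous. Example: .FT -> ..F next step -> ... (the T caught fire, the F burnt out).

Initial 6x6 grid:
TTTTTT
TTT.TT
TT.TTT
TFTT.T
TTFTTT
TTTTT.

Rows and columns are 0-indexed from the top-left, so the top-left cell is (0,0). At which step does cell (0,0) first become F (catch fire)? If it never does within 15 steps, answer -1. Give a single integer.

Step 1: cell (0,0)='T' (+6 fires, +2 burnt)
Step 2: cell (0,0)='T' (+7 fires, +6 burnt)
Step 3: cell (0,0)='T' (+7 fires, +7 burnt)
Step 4: cell (0,0)='F' (+4 fires, +7 burnt)
  -> target ignites at step 4
Step 5: cell (0,0)='.' (+3 fires, +4 burnt)
Step 6: cell (0,0)='.' (+2 fires, +3 burnt)
Step 7: cell (0,0)='.' (+1 fires, +2 burnt)
Step 8: cell (0,0)='.' (+0 fires, +1 burnt)
  fire out at step 8

4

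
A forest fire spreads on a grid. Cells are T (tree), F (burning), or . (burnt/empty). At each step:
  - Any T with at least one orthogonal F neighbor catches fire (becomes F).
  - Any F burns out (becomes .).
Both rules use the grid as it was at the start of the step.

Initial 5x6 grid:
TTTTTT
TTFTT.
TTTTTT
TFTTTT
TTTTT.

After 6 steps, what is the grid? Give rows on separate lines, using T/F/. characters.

Step 1: 8 trees catch fire, 2 burn out
  TTFTTT
  TF.FT.
  TFFTTT
  F.FTTT
  TFTTT.
Step 2: 9 trees catch fire, 8 burn out
  TF.FTT
  F...F.
  F..FTT
  ...FTT
  F.FTT.
Step 3: 5 trees catch fire, 9 burn out
  F...FT
  ......
  ....FT
  ....FT
  ...FT.
Step 4: 4 trees catch fire, 5 burn out
  .....F
  ......
  .....F
  .....F
  ....F.
Step 5: 0 trees catch fire, 4 burn out
  ......
  ......
  ......
  ......
  ......
Step 6: 0 trees catch fire, 0 burn out
  ......
  ......
  ......
  ......
  ......

......
......
......
......
......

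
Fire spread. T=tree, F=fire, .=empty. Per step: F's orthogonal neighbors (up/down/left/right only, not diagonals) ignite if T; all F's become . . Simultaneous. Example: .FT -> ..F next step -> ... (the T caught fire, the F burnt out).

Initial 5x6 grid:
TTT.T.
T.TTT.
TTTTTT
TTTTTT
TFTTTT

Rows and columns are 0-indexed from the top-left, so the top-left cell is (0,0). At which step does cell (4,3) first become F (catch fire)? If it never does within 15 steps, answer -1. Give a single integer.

Step 1: cell (4,3)='T' (+3 fires, +1 burnt)
Step 2: cell (4,3)='F' (+4 fires, +3 burnt)
  -> target ignites at step 2
Step 3: cell (4,3)='.' (+4 fires, +4 burnt)
Step 4: cell (4,3)='.' (+5 fires, +4 burnt)
Step 5: cell (4,3)='.' (+5 fires, +5 burnt)
Step 6: cell (4,3)='.' (+3 fires, +5 burnt)
Step 7: cell (4,3)='.' (+1 fires, +3 burnt)
Step 8: cell (4,3)='.' (+0 fires, +1 burnt)
  fire out at step 8

2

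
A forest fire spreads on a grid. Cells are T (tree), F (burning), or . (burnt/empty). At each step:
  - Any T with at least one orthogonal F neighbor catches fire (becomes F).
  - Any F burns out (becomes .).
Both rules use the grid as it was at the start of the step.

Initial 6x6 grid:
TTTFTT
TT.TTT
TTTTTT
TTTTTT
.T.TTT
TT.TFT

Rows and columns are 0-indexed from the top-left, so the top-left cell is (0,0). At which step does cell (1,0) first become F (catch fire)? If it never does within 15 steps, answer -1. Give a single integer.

Step 1: cell (1,0)='T' (+6 fires, +2 burnt)
Step 2: cell (1,0)='T' (+7 fires, +6 burnt)
Step 3: cell (1,0)='T' (+7 fires, +7 burnt)
Step 4: cell (1,0)='F' (+4 fires, +7 burnt)
  -> target ignites at step 4
Step 5: cell (1,0)='.' (+2 fires, +4 burnt)
Step 6: cell (1,0)='.' (+2 fires, +2 burnt)
Step 7: cell (1,0)='.' (+1 fires, +2 burnt)
Step 8: cell (1,0)='.' (+1 fires, +1 burnt)
Step 9: cell (1,0)='.' (+0 fires, +1 burnt)
  fire out at step 9

4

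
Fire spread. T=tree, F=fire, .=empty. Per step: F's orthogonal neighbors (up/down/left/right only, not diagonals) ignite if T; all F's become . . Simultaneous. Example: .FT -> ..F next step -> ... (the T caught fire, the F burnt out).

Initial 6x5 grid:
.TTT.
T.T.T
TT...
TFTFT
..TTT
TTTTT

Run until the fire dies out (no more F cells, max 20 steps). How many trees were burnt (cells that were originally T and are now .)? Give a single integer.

Step 1: +5 fires, +2 burnt (F count now 5)
Step 2: +4 fires, +5 burnt (F count now 4)
Step 3: +3 fires, +4 burnt (F count now 3)
Step 4: +1 fires, +3 burnt (F count now 1)
Step 5: +1 fires, +1 burnt (F count now 1)
Step 6: +0 fires, +1 burnt (F count now 0)
Fire out after step 6
Initially T: 19, now '.': 25
Total burnt (originally-T cells now '.'): 14

Answer: 14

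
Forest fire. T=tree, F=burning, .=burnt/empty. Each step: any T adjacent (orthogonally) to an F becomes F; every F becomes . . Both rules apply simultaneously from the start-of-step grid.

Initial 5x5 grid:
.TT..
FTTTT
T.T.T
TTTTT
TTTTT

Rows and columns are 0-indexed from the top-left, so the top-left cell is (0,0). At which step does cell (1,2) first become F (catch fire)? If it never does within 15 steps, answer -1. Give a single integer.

Step 1: cell (1,2)='T' (+2 fires, +1 burnt)
Step 2: cell (1,2)='F' (+3 fires, +2 burnt)
  -> target ignites at step 2
Step 3: cell (1,2)='.' (+5 fires, +3 burnt)
Step 4: cell (1,2)='.' (+3 fires, +5 burnt)
Step 5: cell (1,2)='.' (+3 fires, +3 burnt)
Step 6: cell (1,2)='.' (+2 fires, +3 burnt)
Step 7: cell (1,2)='.' (+1 fires, +2 burnt)
Step 8: cell (1,2)='.' (+0 fires, +1 burnt)
  fire out at step 8

2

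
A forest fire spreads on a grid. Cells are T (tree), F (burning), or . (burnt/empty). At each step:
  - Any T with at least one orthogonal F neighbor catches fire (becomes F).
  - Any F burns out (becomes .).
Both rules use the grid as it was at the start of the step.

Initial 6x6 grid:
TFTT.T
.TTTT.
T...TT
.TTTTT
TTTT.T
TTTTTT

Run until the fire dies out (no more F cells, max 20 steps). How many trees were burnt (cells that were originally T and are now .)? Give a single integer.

Step 1: +3 fires, +1 burnt (F count now 3)
Step 2: +2 fires, +3 burnt (F count now 2)
Step 3: +1 fires, +2 burnt (F count now 1)
Step 4: +1 fires, +1 burnt (F count now 1)
Step 5: +1 fires, +1 burnt (F count now 1)
Step 6: +2 fires, +1 burnt (F count now 2)
Step 7: +2 fires, +2 burnt (F count now 2)
Step 8: +3 fires, +2 burnt (F count now 3)
Step 9: +4 fires, +3 burnt (F count now 4)
Step 10: +3 fires, +4 burnt (F count now 3)
Step 11: +2 fires, +3 burnt (F count now 2)
Step 12: +1 fires, +2 burnt (F count now 1)
Step 13: +0 fires, +1 burnt (F count now 0)
Fire out after step 13
Initially T: 27, now '.': 34
Total burnt (originally-T cells now '.'): 25

Answer: 25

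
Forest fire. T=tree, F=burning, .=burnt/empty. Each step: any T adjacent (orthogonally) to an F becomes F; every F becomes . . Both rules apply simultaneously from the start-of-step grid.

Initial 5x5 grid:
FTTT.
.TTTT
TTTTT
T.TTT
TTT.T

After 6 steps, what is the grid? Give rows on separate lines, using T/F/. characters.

Step 1: 1 trees catch fire, 1 burn out
  .FTT.
  .TTTT
  TTTTT
  T.TTT
  TTT.T
Step 2: 2 trees catch fire, 1 burn out
  ..FT.
  .FTTT
  TTTTT
  T.TTT
  TTT.T
Step 3: 3 trees catch fire, 2 burn out
  ...F.
  ..FTT
  TFTTT
  T.TTT
  TTT.T
Step 4: 3 trees catch fire, 3 burn out
  .....
  ...FT
  F.FTT
  T.TTT
  TTT.T
Step 5: 4 trees catch fire, 3 burn out
  .....
  ....F
  ...FT
  F.FTT
  TTT.T
Step 6: 4 trees catch fire, 4 burn out
  .....
  .....
  ....F
  ...FT
  FTF.T

.....
.....
....F
...FT
FTF.T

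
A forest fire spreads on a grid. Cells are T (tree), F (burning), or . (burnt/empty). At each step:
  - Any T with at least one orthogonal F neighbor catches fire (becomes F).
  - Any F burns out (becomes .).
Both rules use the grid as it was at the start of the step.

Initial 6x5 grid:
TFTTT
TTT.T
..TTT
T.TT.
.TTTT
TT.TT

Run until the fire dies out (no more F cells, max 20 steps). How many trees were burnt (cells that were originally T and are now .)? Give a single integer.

Answer: 21

Derivation:
Step 1: +3 fires, +1 burnt (F count now 3)
Step 2: +3 fires, +3 burnt (F count now 3)
Step 3: +2 fires, +3 burnt (F count now 2)
Step 4: +3 fires, +2 burnt (F count now 3)
Step 5: +3 fires, +3 burnt (F count now 3)
Step 6: +2 fires, +3 burnt (F count now 2)
Step 7: +3 fires, +2 burnt (F count now 3)
Step 8: +2 fires, +3 burnt (F count now 2)
Step 9: +0 fires, +2 burnt (F count now 0)
Fire out after step 9
Initially T: 22, now '.': 29
Total burnt (originally-T cells now '.'): 21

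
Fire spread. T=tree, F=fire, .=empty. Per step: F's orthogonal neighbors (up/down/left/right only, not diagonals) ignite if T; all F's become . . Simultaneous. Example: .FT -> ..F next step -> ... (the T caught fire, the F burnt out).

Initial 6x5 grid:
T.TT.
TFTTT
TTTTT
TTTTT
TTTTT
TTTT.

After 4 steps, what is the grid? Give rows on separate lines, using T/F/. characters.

Step 1: 3 trees catch fire, 1 burn out
  T.TT.
  F.FTT
  TFTTT
  TTTTT
  TTTTT
  TTTT.
Step 2: 6 trees catch fire, 3 burn out
  F.FT.
  ...FT
  F.FTT
  TFTTT
  TTTTT
  TTTT.
Step 3: 6 trees catch fire, 6 burn out
  ...F.
  ....F
  ...FT
  F.FTT
  TFTTT
  TTTT.
Step 4: 5 trees catch fire, 6 burn out
  .....
  .....
  ....F
  ...FT
  F.FTT
  TFTT.

.....
.....
....F
...FT
F.FTT
TFTT.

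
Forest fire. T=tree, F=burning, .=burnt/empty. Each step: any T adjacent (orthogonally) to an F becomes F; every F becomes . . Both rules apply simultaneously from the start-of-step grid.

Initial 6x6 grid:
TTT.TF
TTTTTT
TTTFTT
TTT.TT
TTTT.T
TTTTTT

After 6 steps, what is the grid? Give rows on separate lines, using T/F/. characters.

Step 1: 5 trees catch fire, 2 burn out
  TTT.F.
  TTTFTF
  TTF.FT
  TTT.TT
  TTTT.T
  TTTTTT
Step 2: 6 trees catch fire, 5 burn out
  TTT...
  TTF.F.
  TF...F
  TTF.FT
  TTTT.T
  TTTTTT
Step 3: 6 trees catch fire, 6 burn out
  TTF...
  TF....
  F.....
  TF...F
  TTFT.T
  TTTTTT
Step 4: 7 trees catch fire, 6 burn out
  TF....
  F.....
  ......
  F.....
  TF.F.F
  TTFTTT
Step 5: 5 trees catch fire, 7 burn out
  F.....
  ......
  ......
  ......
  F.....
  TF.FTF
Step 6: 2 trees catch fire, 5 burn out
  ......
  ......
  ......
  ......
  ......
  F...F.

......
......
......
......
......
F...F.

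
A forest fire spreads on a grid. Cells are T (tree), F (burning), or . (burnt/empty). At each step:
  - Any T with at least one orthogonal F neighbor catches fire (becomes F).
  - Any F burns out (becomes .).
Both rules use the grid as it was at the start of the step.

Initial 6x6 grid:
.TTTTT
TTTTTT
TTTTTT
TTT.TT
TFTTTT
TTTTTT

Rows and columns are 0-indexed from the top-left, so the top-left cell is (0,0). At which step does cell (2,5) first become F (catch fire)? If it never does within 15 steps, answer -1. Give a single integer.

Step 1: cell (2,5)='T' (+4 fires, +1 burnt)
Step 2: cell (2,5)='T' (+6 fires, +4 burnt)
Step 3: cell (2,5)='T' (+5 fires, +6 burnt)
Step 4: cell (2,5)='T' (+7 fires, +5 burnt)
Step 5: cell (2,5)='T' (+5 fires, +7 burnt)
Step 6: cell (2,5)='F' (+3 fires, +5 burnt)
  -> target ignites at step 6
Step 7: cell (2,5)='.' (+2 fires, +3 burnt)
Step 8: cell (2,5)='.' (+1 fires, +2 burnt)
Step 9: cell (2,5)='.' (+0 fires, +1 burnt)
  fire out at step 9

6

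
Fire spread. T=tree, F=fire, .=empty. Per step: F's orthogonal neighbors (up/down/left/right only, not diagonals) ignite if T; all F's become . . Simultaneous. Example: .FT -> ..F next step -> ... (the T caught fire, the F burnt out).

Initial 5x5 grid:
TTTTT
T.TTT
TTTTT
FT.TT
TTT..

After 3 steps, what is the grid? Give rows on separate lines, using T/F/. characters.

Step 1: 3 trees catch fire, 1 burn out
  TTTTT
  T.TTT
  FTTTT
  .F.TT
  FTT..
Step 2: 3 trees catch fire, 3 burn out
  TTTTT
  F.TTT
  .FTTT
  ...TT
  .FT..
Step 3: 3 trees catch fire, 3 burn out
  FTTTT
  ..TTT
  ..FTT
  ...TT
  ..F..

FTTTT
..TTT
..FTT
...TT
..F..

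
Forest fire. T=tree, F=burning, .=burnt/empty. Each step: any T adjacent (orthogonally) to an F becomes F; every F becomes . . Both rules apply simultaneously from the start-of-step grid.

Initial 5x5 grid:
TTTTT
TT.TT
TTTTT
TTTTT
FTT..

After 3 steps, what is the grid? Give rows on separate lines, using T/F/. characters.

Step 1: 2 trees catch fire, 1 burn out
  TTTTT
  TT.TT
  TTTTT
  FTTTT
  .FT..
Step 2: 3 trees catch fire, 2 burn out
  TTTTT
  TT.TT
  FTTTT
  .FTTT
  ..F..
Step 3: 3 trees catch fire, 3 burn out
  TTTTT
  FT.TT
  .FTTT
  ..FTT
  .....

TTTTT
FT.TT
.FTTT
..FTT
.....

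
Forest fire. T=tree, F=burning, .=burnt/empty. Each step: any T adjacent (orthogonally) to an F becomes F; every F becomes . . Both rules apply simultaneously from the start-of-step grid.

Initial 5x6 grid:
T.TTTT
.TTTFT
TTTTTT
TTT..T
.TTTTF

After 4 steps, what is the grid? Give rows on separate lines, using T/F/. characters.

Step 1: 6 trees catch fire, 2 burn out
  T.TTFT
  .TTF.F
  TTTTFT
  TTT..F
  .TTTF.
Step 2: 6 trees catch fire, 6 burn out
  T.TF.F
  .TF...
  TTTF.F
  TTT...
  .TTF..
Step 3: 4 trees catch fire, 6 burn out
  T.F...
  .F....
  TTF...
  TTT...
  .TF...
Step 4: 3 trees catch fire, 4 burn out
  T.....
  ......
  TF....
  TTF...
  .F....

T.....
......
TF....
TTF...
.F....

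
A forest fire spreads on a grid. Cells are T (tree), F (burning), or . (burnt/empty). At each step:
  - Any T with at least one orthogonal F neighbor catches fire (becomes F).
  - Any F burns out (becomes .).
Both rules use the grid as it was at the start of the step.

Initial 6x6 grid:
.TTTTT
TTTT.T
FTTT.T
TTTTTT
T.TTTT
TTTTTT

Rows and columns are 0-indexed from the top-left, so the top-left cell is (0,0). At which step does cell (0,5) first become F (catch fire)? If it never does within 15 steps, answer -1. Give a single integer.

Step 1: cell (0,5)='T' (+3 fires, +1 burnt)
Step 2: cell (0,5)='T' (+4 fires, +3 burnt)
Step 3: cell (0,5)='T' (+5 fires, +4 burnt)
Step 4: cell (0,5)='T' (+5 fires, +5 burnt)
Step 5: cell (0,5)='T' (+4 fires, +5 burnt)
Step 6: cell (0,5)='T' (+4 fires, +4 burnt)
Step 7: cell (0,5)='F' (+4 fires, +4 burnt)
  -> target ignites at step 7
Step 8: cell (0,5)='.' (+2 fires, +4 burnt)
Step 9: cell (0,5)='.' (+0 fires, +2 burnt)
  fire out at step 9

7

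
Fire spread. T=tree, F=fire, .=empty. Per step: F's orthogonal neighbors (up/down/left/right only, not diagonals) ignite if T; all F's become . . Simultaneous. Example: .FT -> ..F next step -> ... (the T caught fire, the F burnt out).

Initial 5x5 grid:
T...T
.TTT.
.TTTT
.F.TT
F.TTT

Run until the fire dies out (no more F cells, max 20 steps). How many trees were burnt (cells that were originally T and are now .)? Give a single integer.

Step 1: +1 fires, +2 burnt (F count now 1)
Step 2: +2 fires, +1 burnt (F count now 2)
Step 3: +2 fires, +2 burnt (F count now 2)
Step 4: +3 fires, +2 burnt (F count now 3)
Step 5: +2 fires, +3 burnt (F count now 2)
Step 6: +2 fires, +2 burnt (F count now 2)
Step 7: +0 fires, +2 burnt (F count now 0)
Fire out after step 7
Initially T: 14, now '.': 23
Total burnt (originally-T cells now '.'): 12

Answer: 12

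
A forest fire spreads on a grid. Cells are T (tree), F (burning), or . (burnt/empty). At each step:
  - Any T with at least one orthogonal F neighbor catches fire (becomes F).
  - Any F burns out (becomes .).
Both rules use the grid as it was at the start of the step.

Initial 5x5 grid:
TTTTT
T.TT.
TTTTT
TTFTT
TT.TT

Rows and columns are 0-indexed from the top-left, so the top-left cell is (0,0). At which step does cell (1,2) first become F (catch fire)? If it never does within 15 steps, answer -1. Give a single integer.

Step 1: cell (1,2)='T' (+3 fires, +1 burnt)
Step 2: cell (1,2)='F' (+7 fires, +3 burnt)
  -> target ignites at step 2
Step 3: cell (1,2)='.' (+6 fires, +7 burnt)
Step 4: cell (1,2)='.' (+3 fires, +6 burnt)
Step 5: cell (1,2)='.' (+2 fires, +3 burnt)
Step 6: cell (1,2)='.' (+0 fires, +2 burnt)
  fire out at step 6

2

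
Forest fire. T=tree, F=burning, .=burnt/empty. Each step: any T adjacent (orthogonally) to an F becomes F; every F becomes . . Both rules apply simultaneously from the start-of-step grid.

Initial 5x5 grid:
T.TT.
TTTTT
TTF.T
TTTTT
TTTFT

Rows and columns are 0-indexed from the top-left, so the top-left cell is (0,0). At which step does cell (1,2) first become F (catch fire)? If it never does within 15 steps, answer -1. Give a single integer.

Step 1: cell (1,2)='F' (+6 fires, +2 burnt)
  -> target ignites at step 1
Step 2: cell (1,2)='.' (+7 fires, +6 burnt)
Step 3: cell (1,2)='.' (+6 fires, +7 burnt)
Step 4: cell (1,2)='.' (+1 fires, +6 burnt)
Step 5: cell (1,2)='.' (+0 fires, +1 burnt)
  fire out at step 5

1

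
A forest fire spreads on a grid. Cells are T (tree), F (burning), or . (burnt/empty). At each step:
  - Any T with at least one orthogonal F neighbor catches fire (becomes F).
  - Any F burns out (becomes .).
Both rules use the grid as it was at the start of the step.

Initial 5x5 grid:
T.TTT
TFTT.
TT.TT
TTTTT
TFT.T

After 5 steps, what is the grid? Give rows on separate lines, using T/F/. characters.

Step 1: 6 trees catch fire, 2 burn out
  T.TTT
  F.FT.
  TF.TT
  TFTTT
  F.F.T
Step 2: 6 trees catch fire, 6 burn out
  F.FTT
  ...F.
  F..TT
  F.FTT
  ....T
Step 3: 3 trees catch fire, 6 burn out
  ...FT
  .....
  ...FT
  ...FT
  ....T
Step 4: 3 trees catch fire, 3 burn out
  ....F
  .....
  ....F
  ....F
  ....T
Step 5: 1 trees catch fire, 3 burn out
  .....
  .....
  .....
  .....
  ....F

.....
.....
.....
.....
....F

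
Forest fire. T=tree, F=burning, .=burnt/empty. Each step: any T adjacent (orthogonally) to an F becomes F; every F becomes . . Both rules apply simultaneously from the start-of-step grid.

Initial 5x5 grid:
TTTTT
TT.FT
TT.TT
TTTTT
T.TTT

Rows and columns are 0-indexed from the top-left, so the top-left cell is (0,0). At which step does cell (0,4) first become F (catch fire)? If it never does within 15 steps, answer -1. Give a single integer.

Step 1: cell (0,4)='T' (+3 fires, +1 burnt)
Step 2: cell (0,4)='F' (+4 fires, +3 burnt)
  -> target ignites at step 2
Step 3: cell (0,4)='.' (+4 fires, +4 burnt)
Step 4: cell (0,4)='.' (+5 fires, +4 burnt)
Step 5: cell (0,4)='.' (+3 fires, +5 burnt)
Step 6: cell (0,4)='.' (+2 fires, +3 burnt)
Step 7: cell (0,4)='.' (+0 fires, +2 burnt)
  fire out at step 7

2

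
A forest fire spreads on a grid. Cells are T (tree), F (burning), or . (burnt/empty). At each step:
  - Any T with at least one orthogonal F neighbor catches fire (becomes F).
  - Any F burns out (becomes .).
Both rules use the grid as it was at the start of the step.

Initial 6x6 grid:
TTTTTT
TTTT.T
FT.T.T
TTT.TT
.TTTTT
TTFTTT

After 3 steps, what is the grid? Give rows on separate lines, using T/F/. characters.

Step 1: 6 trees catch fire, 2 burn out
  TTTTTT
  FTTT.T
  .F.T.T
  FTT.TT
  .TFTTT
  TF.FTT
Step 2: 8 trees catch fire, 6 burn out
  FTTTTT
  .FTT.T
  ...T.T
  .FF.TT
  .F.FTT
  F...FT
Step 3: 4 trees catch fire, 8 burn out
  .FTTTT
  ..FT.T
  ...T.T
  ....TT
  ....FT
  .....F

.FTTTT
..FT.T
...T.T
....TT
....FT
.....F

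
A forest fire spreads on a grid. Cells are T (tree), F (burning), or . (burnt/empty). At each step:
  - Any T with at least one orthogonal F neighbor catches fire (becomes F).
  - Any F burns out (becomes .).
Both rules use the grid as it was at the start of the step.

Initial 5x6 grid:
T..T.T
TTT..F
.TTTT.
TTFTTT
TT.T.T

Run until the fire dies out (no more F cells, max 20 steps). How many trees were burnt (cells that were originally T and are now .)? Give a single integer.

Answer: 18

Derivation:
Step 1: +4 fires, +2 burnt (F count now 4)
Step 2: +7 fires, +4 burnt (F count now 7)
Step 3: +4 fires, +7 burnt (F count now 4)
Step 4: +2 fires, +4 burnt (F count now 2)
Step 5: +1 fires, +2 burnt (F count now 1)
Step 6: +0 fires, +1 burnt (F count now 0)
Fire out after step 6
Initially T: 19, now '.': 29
Total burnt (originally-T cells now '.'): 18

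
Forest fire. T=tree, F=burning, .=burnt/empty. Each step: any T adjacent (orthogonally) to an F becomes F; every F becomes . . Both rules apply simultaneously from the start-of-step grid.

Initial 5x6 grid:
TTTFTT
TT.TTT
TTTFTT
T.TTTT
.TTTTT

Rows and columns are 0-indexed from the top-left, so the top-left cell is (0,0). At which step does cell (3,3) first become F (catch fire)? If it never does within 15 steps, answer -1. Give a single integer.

Step 1: cell (3,3)='F' (+6 fires, +2 burnt)
  -> target ignites at step 1
Step 2: cell (3,3)='.' (+8 fires, +6 burnt)
Step 3: cell (3,3)='.' (+7 fires, +8 burnt)
Step 4: cell (3,3)='.' (+4 fires, +7 burnt)
Step 5: cell (3,3)='.' (+0 fires, +4 burnt)
  fire out at step 5

1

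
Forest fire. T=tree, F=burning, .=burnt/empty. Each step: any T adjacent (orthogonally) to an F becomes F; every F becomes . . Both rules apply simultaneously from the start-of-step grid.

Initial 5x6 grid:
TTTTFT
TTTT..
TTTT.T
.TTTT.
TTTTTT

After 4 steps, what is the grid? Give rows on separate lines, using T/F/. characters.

Step 1: 2 trees catch fire, 1 burn out
  TTTF.F
  TTTT..
  TTTT.T
  .TTTT.
  TTTTTT
Step 2: 2 trees catch fire, 2 burn out
  TTF...
  TTTF..
  TTTT.T
  .TTTT.
  TTTTTT
Step 3: 3 trees catch fire, 2 burn out
  TF....
  TTF...
  TTTF.T
  .TTTT.
  TTTTTT
Step 4: 4 trees catch fire, 3 burn out
  F.....
  TF....
  TTF..T
  .TTFT.
  TTTTTT

F.....
TF....
TTF..T
.TTFT.
TTTTTT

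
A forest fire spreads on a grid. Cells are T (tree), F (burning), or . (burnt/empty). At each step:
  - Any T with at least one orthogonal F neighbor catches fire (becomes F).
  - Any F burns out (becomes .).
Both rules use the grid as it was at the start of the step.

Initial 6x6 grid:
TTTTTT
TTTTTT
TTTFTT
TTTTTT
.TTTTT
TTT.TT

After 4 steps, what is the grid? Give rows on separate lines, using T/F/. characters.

Step 1: 4 trees catch fire, 1 burn out
  TTTTTT
  TTTFTT
  TTF.FT
  TTTFTT
  .TTTTT
  TTT.TT
Step 2: 8 trees catch fire, 4 burn out
  TTTFTT
  TTF.FT
  TF...F
  TTF.FT
  .TTFTT
  TTT.TT
Step 3: 9 trees catch fire, 8 burn out
  TTF.FT
  TF...F
  F.....
  TF...F
  .TF.FT
  TTT.TT
Step 4: 8 trees catch fire, 9 burn out
  TF...F
  F.....
  ......
  F.....
  .F...F
  TTF.FT

TF...F
F.....
......
F.....
.F...F
TTF.FT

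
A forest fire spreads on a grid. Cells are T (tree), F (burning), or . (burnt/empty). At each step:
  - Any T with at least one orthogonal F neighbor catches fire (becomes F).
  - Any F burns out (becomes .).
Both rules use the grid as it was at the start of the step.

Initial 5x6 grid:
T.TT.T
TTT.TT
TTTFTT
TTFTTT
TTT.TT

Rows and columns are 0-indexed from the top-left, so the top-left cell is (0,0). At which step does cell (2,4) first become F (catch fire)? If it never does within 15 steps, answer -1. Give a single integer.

Step 1: cell (2,4)='F' (+5 fires, +2 burnt)
  -> target ignites at step 1
Step 2: cell (2,4)='.' (+7 fires, +5 burnt)
Step 3: cell (2,4)='.' (+7 fires, +7 burnt)
Step 4: cell (2,4)='.' (+4 fires, +7 burnt)
Step 5: cell (2,4)='.' (+1 fires, +4 burnt)
Step 6: cell (2,4)='.' (+0 fires, +1 burnt)
  fire out at step 6

1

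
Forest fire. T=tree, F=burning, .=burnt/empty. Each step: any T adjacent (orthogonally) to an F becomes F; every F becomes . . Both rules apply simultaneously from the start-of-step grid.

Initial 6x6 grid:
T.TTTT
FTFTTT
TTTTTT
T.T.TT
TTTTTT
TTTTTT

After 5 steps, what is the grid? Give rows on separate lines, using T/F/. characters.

Step 1: 6 trees catch fire, 2 burn out
  F.FTTT
  .F.FTT
  FTFTTT
  T.T.TT
  TTTTTT
  TTTTTT
Step 2: 6 trees catch fire, 6 burn out
  ...FTT
  ....FT
  .F.FTT
  F.F.TT
  TTTTTT
  TTTTTT
Step 3: 5 trees catch fire, 6 burn out
  ....FT
  .....F
  ....FT
  ....TT
  FTFTTT
  TTTTTT
Step 4: 7 trees catch fire, 5 burn out
  .....F
  ......
  .....F
  ....FT
  .F.FTT
  FTFTTT
Step 5: 4 trees catch fire, 7 burn out
  ......
  ......
  ......
  .....F
  ....FT
  .F.FTT

......
......
......
.....F
....FT
.F.FTT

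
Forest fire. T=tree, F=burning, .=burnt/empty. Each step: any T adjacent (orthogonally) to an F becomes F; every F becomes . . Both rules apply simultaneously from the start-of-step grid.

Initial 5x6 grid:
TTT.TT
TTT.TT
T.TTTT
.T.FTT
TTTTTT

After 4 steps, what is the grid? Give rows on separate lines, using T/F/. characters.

Step 1: 3 trees catch fire, 1 burn out
  TTT.TT
  TTT.TT
  T.TFTT
  .T..FT
  TTTFTT
Step 2: 5 trees catch fire, 3 burn out
  TTT.TT
  TTT.TT
  T.F.FT
  .T...F
  TTF.FT
Step 3: 5 trees catch fire, 5 burn out
  TTT.TT
  TTF.FT
  T....F
  .T....
  TF...F
Step 4: 6 trees catch fire, 5 burn out
  TTF.FT
  TF...F
  T.....
  .F....
  F.....

TTF.FT
TF...F
T.....
.F....
F.....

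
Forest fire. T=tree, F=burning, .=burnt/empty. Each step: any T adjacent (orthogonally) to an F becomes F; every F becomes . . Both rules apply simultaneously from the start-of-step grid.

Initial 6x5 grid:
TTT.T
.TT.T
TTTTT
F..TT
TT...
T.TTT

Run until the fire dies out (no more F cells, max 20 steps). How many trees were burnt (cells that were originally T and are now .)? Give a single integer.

Step 1: +2 fires, +1 burnt (F count now 2)
Step 2: +3 fires, +2 burnt (F count now 3)
Step 3: +2 fires, +3 burnt (F count now 2)
Step 4: +3 fires, +2 burnt (F count now 3)
Step 5: +4 fires, +3 burnt (F count now 4)
Step 6: +2 fires, +4 burnt (F count now 2)
Step 7: +1 fires, +2 burnt (F count now 1)
Step 8: +0 fires, +1 burnt (F count now 0)
Fire out after step 8
Initially T: 20, now '.': 27
Total burnt (originally-T cells now '.'): 17

Answer: 17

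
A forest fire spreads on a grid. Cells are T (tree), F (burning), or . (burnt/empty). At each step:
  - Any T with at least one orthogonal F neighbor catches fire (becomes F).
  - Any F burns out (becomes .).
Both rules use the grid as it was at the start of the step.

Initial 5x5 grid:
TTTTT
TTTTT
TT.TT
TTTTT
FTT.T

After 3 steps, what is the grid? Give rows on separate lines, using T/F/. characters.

Step 1: 2 trees catch fire, 1 burn out
  TTTTT
  TTTTT
  TT.TT
  FTTTT
  .FT.T
Step 2: 3 trees catch fire, 2 burn out
  TTTTT
  TTTTT
  FT.TT
  .FTTT
  ..F.T
Step 3: 3 trees catch fire, 3 burn out
  TTTTT
  FTTTT
  .F.TT
  ..FTT
  ....T

TTTTT
FTTTT
.F.TT
..FTT
....T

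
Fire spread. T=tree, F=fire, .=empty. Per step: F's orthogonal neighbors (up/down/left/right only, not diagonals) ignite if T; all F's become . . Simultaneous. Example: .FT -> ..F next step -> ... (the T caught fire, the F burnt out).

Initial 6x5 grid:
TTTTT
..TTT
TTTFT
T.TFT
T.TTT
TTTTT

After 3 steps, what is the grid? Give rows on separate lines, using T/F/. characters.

Step 1: 6 trees catch fire, 2 burn out
  TTTTT
  ..TFT
  TTF.F
  T.F.F
  T.TFT
  TTTTT
Step 2: 7 trees catch fire, 6 burn out
  TTTFT
  ..F.F
  TF...
  T....
  T.F.F
  TTTFT
Step 3: 5 trees catch fire, 7 burn out
  TTF.F
  .....
  F....
  T....
  T....
  TTF.F

TTF.F
.....
F....
T....
T....
TTF.F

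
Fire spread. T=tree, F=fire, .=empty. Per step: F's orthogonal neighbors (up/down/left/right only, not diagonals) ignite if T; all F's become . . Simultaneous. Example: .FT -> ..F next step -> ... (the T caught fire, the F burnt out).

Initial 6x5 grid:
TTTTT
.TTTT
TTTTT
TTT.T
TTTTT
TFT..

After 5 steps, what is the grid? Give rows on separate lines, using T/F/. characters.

Step 1: 3 trees catch fire, 1 burn out
  TTTTT
  .TTTT
  TTTTT
  TTT.T
  TFTTT
  F.F..
Step 2: 3 trees catch fire, 3 burn out
  TTTTT
  .TTTT
  TTTTT
  TFT.T
  F.FTT
  .....
Step 3: 4 trees catch fire, 3 burn out
  TTTTT
  .TTTT
  TFTTT
  F.F.T
  ...FT
  .....
Step 4: 4 trees catch fire, 4 burn out
  TTTTT
  .FTTT
  F.FTT
  ....T
  ....F
  .....
Step 5: 4 trees catch fire, 4 burn out
  TFTTT
  ..FTT
  ...FT
  ....F
  .....
  .....

TFTTT
..FTT
...FT
....F
.....
.....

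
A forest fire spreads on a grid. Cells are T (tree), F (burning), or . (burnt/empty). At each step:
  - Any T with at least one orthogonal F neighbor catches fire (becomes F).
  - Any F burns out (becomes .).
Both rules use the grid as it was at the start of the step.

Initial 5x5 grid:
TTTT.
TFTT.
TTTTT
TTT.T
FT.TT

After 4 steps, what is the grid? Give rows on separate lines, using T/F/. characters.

Step 1: 6 trees catch fire, 2 burn out
  TFTT.
  F.FT.
  TFTTT
  FTT.T
  .F.TT
Step 2: 6 trees catch fire, 6 burn out
  F.FT.
  ...F.
  F.FTT
  .FT.T
  ...TT
Step 3: 3 trees catch fire, 6 burn out
  ...F.
  .....
  ...FT
  ..F.T
  ...TT
Step 4: 1 trees catch fire, 3 burn out
  .....
  .....
  ....F
  ....T
  ...TT

.....
.....
....F
....T
...TT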